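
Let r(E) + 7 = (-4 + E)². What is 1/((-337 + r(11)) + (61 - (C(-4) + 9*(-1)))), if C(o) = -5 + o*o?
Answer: -1/236 ≈ -0.0042373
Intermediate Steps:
r(E) = -7 + (-4 + E)²
C(o) = -5 + o²
1/((-337 + r(11)) + (61 - (C(-4) + 9*(-1)))) = 1/((-337 + (-7 + (-4 + 11)²)) + (61 - ((-5 + (-4)²) + 9*(-1)))) = 1/((-337 + (-7 + 7²)) + (61 - ((-5 + 16) - 9))) = 1/((-337 + (-7 + 49)) + (61 - (11 - 9))) = 1/((-337 + 42) + (61 - 1*2)) = 1/(-295 + (61 - 2)) = 1/(-295 + 59) = 1/(-236) = -1/236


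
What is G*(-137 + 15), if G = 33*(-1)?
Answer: 4026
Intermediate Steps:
G = -33
G*(-137 + 15) = -33*(-137 + 15) = -33*(-122) = 4026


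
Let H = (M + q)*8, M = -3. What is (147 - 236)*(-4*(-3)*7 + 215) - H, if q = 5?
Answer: -26627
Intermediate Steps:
H = 16 (H = (-3 + 5)*8 = 2*8 = 16)
(147 - 236)*(-4*(-3)*7 + 215) - H = (147 - 236)*(-4*(-3)*7 + 215) - 1*16 = -89*(12*7 + 215) - 16 = -89*(84 + 215) - 16 = -89*299 - 16 = -26611 - 16 = -26627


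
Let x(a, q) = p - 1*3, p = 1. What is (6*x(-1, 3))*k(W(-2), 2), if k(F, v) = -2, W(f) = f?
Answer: 24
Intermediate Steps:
x(a, q) = -2 (x(a, q) = 1 - 1*3 = 1 - 3 = -2)
(6*x(-1, 3))*k(W(-2), 2) = (6*(-2))*(-2) = -12*(-2) = 24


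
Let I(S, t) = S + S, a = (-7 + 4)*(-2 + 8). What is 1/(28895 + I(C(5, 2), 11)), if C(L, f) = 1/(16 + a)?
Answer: 1/28894 ≈ 3.4609e-5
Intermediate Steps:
a = -18 (a = -3*6 = -18)
C(L, f) = -½ (C(L, f) = 1/(16 - 18) = 1/(-2) = -½)
I(S, t) = 2*S
1/(28895 + I(C(5, 2), 11)) = 1/(28895 + 2*(-½)) = 1/(28895 - 1) = 1/28894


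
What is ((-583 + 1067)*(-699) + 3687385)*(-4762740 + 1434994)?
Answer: -11144850968474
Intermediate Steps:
((-583 + 1067)*(-699) + 3687385)*(-4762740 + 1434994) = (484*(-699) + 3687385)*(-3327746) = (-338316 + 3687385)*(-3327746) = 3349069*(-3327746) = -11144850968474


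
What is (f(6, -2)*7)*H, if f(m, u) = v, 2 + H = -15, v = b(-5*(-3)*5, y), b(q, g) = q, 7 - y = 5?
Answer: -8925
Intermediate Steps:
y = 2 (y = 7 - 1*5 = 7 - 5 = 2)
v = 75 (v = -5*(-3)*5 = 15*5 = 75)
H = -17 (H = -2 - 15 = -17)
f(m, u) = 75
(f(6, -2)*7)*H = (75*7)*(-17) = 525*(-17) = -8925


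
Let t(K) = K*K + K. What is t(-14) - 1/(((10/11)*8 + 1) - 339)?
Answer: 662127/3638 ≈ 182.00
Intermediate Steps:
t(K) = K + K**2 (t(K) = K**2 + K = K + K**2)
t(-14) - 1/(((10/11)*8 + 1) - 339) = -14*(1 - 14) - 1/(((10/11)*8 + 1) - 339) = -14*(-13) - 1/(((10*(1/11))*8 + 1) - 339) = 182 - 1/(((10/11)*8 + 1) - 339) = 182 - 1/((80/11 + 1) - 339) = 182 - 1/(91/11 - 339) = 182 - 1/(-3638/11) = 182 - 1*(-11/3638) = 182 + 11/3638 = 662127/3638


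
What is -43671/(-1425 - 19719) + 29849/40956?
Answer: 201643061/72164472 ≈ 2.7942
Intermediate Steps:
-43671/(-1425 - 19719) + 29849/40956 = -43671/(-21144) + 29849*(1/40956) = -43671*(-1/21144) + 29849/40956 = 14557/7048 + 29849/40956 = 201643061/72164472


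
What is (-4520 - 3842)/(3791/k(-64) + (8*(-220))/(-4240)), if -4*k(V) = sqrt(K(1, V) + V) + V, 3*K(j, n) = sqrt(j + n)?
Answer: -8362/(22/53 + 3791/(16 - sqrt(-64 + I*sqrt(7))/4)) ≈ -35.14 + 4.3971*I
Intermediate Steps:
K(j, n) = sqrt(j + n)/3
k(V) = -V/4 - sqrt(V + sqrt(1 + V)/3)/4 (k(V) = -(sqrt(sqrt(1 + V)/3 + V) + V)/4 = -(sqrt(V + sqrt(1 + V)/3) + V)/4 = -(V + sqrt(V + sqrt(1 + V)/3))/4 = -V/4 - sqrt(V + sqrt(1 + V)/3)/4)
(-4520 - 3842)/(3791/k(-64) + (8*(-220))/(-4240)) = (-4520 - 3842)/(3791/(-1/4*(-64) - sqrt(3*sqrt(1 - 64) + 9*(-64))/12) + (8*(-220))/(-4240)) = -8362/(3791/(16 - sqrt(3*sqrt(-63) - 576)/12) - 1760*(-1/4240)) = -8362/(3791/(16 - sqrt(3*(3*I*sqrt(7)) - 576)/12) + 22/53) = -8362/(3791/(16 - sqrt(9*I*sqrt(7) - 576)/12) + 22/53) = -8362/(3791/(16 - sqrt(-576 + 9*I*sqrt(7))/12) + 22/53) = -8362/(22/53 + 3791/(16 - sqrt(-576 + 9*I*sqrt(7))/12))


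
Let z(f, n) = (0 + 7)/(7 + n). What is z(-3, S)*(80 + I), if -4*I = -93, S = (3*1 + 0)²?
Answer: 2891/64 ≈ 45.172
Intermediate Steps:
S = 9 (S = (3 + 0)² = 3² = 9)
z(f, n) = 7/(7 + n)
I = 93/4 (I = -¼*(-93) = 93/4 ≈ 23.250)
z(-3, S)*(80 + I) = (7/(7 + 9))*(80 + 93/4) = (7/16)*(413/4) = 2891/64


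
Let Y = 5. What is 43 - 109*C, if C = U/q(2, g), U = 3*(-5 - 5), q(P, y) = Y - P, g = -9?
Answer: 1133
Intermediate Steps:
q(P, y) = 5 - P
U = -30 (U = 3*(-10) = -30)
C = -10 (C = -30/(5 - 1*2) = -30/(5 - 2) = -30/3 = -30*1/3 = -10)
43 - 109*C = 43 - 109*(-10) = 43 + 1090 = 1133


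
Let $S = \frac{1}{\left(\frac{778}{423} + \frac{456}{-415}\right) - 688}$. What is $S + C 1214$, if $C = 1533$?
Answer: $\frac{224527783871091}{120644978} \approx 1.8611 \cdot 10^{6}$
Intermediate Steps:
$S = - \frac{175545}{120644978}$ ($S = \frac{1}{\left(778 \cdot \frac{1}{423} + 456 \left(- \frac{1}{415}\right)\right) - 688} = \frac{1}{\left(\frac{778}{423} - \frac{456}{415}\right) - 688} = \frac{1}{\frac{129982}{175545} - 688} = \frac{1}{- \frac{120644978}{175545}} = - \frac{175545}{120644978} \approx -0.0014551$)
$S + C 1214 = - \frac{175545}{120644978} + 1533 \cdot 1214 = - \frac{175545}{120644978} + 1861062 = \frac{224527783871091}{120644978}$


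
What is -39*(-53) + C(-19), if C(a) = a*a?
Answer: 2428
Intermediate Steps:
C(a) = a²
-39*(-53) + C(-19) = -39*(-53) + (-19)² = 2067 + 361 = 2428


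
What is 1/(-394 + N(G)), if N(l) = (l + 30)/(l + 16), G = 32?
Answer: -24/9425 ≈ -0.0025464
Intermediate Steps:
N(l) = (30 + l)/(16 + l)
1/(-394 + N(G)) = 1/(-394 + (30 + 32)/(16 + 32)) = 1/(-394 + 62/48) = 1/(-394 + (1/48)*62) = 1/(-394 + 31/24) = 1/(-9425/24) = -24/9425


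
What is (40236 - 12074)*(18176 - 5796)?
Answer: 348645560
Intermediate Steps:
(40236 - 12074)*(18176 - 5796) = 28162*12380 = 348645560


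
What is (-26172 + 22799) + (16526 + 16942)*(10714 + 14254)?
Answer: 835625651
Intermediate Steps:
(-26172 + 22799) + (16526 + 16942)*(10714 + 14254) = -3373 + 33468*24968 = -3373 + 835629024 = 835625651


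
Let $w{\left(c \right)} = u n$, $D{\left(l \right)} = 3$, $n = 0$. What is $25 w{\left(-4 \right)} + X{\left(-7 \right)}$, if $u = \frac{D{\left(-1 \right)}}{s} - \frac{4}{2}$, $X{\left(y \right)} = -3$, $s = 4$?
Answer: $-3$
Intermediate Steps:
$u = - \frac{5}{4}$ ($u = \frac{3}{4} - \frac{4}{2} = 3 \cdot \frac{1}{4} - 2 = \frac{3}{4} - 2 = - \frac{5}{4} \approx -1.25$)
$w{\left(c \right)} = 0$ ($w{\left(c \right)} = \left(- \frac{5}{4}\right) 0 = 0$)
$25 w{\left(-4 \right)} + X{\left(-7 \right)} = 25 \cdot 0 - 3 = 0 - 3 = -3$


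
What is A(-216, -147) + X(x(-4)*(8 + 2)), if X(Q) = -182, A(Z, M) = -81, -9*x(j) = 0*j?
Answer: -263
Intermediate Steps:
x(j) = 0 (x(j) = -0*j = -1/9*0 = 0)
A(-216, -147) + X(x(-4)*(8 + 2)) = -81 - 182 = -263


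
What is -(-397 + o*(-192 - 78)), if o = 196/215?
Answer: 27655/43 ≈ 643.14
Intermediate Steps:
o = 196/215 (o = 196*(1/215) = 196/215 ≈ 0.91163)
-(-397 + o*(-192 - 78)) = -(-397 + 196*(-192 - 78)/215) = -(-397 + (196/215)*(-270)) = -(-397 - 10584/43) = -1*(-27655/43) = 27655/43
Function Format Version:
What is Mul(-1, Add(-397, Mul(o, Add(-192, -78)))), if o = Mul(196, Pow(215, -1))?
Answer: Rational(27655, 43) ≈ 643.14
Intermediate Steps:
o = Rational(196, 215) (o = Mul(196, Rational(1, 215)) = Rational(196, 215) ≈ 0.91163)
Mul(-1, Add(-397, Mul(o, Add(-192, -78)))) = Mul(-1, Add(-397, Mul(Rational(196, 215), Add(-192, -78)))) = Mul(-1, Add(-397, Mul(Rational(196, 215), -270))) = Mul(-1, Add(-397, Rational(-10584, 43))) = Mul(-1, Rational(-27655, 43)) = Rational(27655, 43)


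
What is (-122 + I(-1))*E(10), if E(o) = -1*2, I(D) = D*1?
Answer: 246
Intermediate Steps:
I(D) = D
E(o) = -2
(-122 + I(-1))*E(10) = (-122 - 1)*(-2) = -123*(-2) = 246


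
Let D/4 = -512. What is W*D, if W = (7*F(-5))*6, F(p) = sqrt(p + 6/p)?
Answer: -86016*I*sqrt(155)/5 ≈ -2.1418e+5*I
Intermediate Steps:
D = -2048 (D = 4*(-512) = -2048)
W = 42*I*sqrt(155)/5 (W = (7*sqrt(-5 + 6/(-5)))*6 = (7*sqrt(-5 + 6*(-1/5)))*6 = (7*sqrt(-5 - 6/5))*6 = (7*sqrt(-31/5))*6 = (7*(I*sqrt(155)/5))*6 = (7*I*sqrt(155)/5)*6 = 42*I*sqrt(155)/5 ≈ 104.58*I)
W*D = (42*I*sqrt(155)/5)*(-2048) = -86016*I*sqrt(155)/5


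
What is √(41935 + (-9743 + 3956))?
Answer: 2*√9037 ≈ 190.13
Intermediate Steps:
√(41935 + (-9743 + 3956)) = √(41935 - 5787) = √36148 = 2*√9037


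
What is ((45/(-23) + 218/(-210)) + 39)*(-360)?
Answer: -2086872/161 ≈ -12962.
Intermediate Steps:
((45/(-23) + 218/(-210)) + 39)*(-360) = ((45*(-1/23) + 218*(-1/210)) + 39)*(-360) = ((-45/23 - 109/105) + 39)*(-360) = (-7232/2415 + 39)*(-360) = (86953/2415)*(-360) = -2086872/161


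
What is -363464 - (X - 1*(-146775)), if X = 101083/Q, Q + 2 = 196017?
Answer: -100014598668/196015 ≈ -5.1024e+5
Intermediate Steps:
Q = 196015 (Q = -2 + 196017 = 196015)
X = 101083/196015 ≈ 0.51569
-363464 - (X - 1*(-146775)) = -363464 - (101083/196015 - 1*(-146775)) = -363464 - (101083/196015 + 146775) = -363464 - 1*28770202708/196015 = -363464 - 28770202708/196015 = -100014598668/196015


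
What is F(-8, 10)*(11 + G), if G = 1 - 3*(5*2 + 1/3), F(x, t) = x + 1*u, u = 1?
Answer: 133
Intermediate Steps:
F(x, t) = 1 + x (F(x, t) = x + 1*1 = x + 1 = 1 + x)
G = -30 (G = 1 - 3*(10 + ⅓) = 1 - 3*31/3 = 1 - 31 = -30)
F(-8, 10)*(11 + G) = (1 - 8)*(11 - 30) = -7*(-19) = 133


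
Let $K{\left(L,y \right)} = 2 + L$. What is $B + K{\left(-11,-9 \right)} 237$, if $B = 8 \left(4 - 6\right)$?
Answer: $-2149$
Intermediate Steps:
$B = -16$ ($B = 8 \left(-2\right) = -16$)
$B + K{\left(-11,-9 \right)} 237 = -16 + \left(2 - 11\right) 237 = -16 - 2133 = -2149$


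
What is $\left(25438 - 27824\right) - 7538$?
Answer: $-9924$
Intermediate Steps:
$\left(25438 - 27824\right) - 7538 = -2386 - 7538 = -9924$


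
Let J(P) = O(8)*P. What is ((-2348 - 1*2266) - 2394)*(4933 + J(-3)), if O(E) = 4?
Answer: -34486368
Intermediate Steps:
J(P) = 4*P
((-2348 - 1*2266) - 2394)*(4933 + J(-3)) = ((-2348 - 1*2266) - 2394)*(4933 + 4*(-3)) = ((-2348 - 2266) - 2394)*(4933 - 12) = (-4614 - 2394)*4921 = -7008*4921 = -34486368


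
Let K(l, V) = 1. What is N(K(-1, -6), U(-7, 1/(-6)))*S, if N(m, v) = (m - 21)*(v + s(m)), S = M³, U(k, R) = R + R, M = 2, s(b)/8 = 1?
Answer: -3680/3 ≈ -1226.7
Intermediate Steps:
s(b) = 8 (s(b) = 8*1 = 8)
U(k, R) = 2*R
S = 8 (S = 2³ = 8)
N(m, v) = (-21 + m)*(8 + v) (N(m, v) = (m - 21)*(v + 8) = (-21 + m)*(8 + v))
N(K(-1, -6), U(-7, 1/(-6)))*S = (-168 - 42/(-6) + 8*1 + 1*(2/(-6)))*8 = (-168 - 42*(-1)/6 + 8 + 1*(2*(-⅙)))*8 = (-168 - 21*(-⅓) + 8 + 1*(-⅓))*8 = (-168 + 7 + 8 - ⅓)*8 = -460/3*8 = -3680/3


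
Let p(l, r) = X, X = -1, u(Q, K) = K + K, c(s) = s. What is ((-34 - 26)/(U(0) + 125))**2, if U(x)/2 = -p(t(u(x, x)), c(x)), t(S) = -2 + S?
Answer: 3600/16129 ≈ 0.22320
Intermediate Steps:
u(Q, K) = 2*K
p(l, r) = -1
U(x) = 2 (U(x) = 2*(-1*(-1)) = 2*1 = 2)
((-34 - 26)/(U(0) + 125))**2 = ((-34 - 26)/(2 + 125))**2 = (-60/127)**2 = 3600/16129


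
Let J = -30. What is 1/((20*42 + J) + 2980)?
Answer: 1/3790 ≈ 0.00026385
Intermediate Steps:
1/((20*42 + J) + 2980) = 1/((20*42 - 30) + 2980) = 1/((840 - 30) + 2980) = 1/(810 + 2980) = 1/3790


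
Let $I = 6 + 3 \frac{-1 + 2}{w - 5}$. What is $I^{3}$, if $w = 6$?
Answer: $729$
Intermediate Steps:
$I = 9$ ($I = 6 + 3 \frac{-1 + 2}{6 - 5} = 6 + 3 \cdot 1 \cdot 1^{-1} = 6 + 3 \cdot 1 \cdot 1 = 6 + 3 \cdot 1 = 6 + 3 = 9$)
$I^{3} = 9^{3} = 729$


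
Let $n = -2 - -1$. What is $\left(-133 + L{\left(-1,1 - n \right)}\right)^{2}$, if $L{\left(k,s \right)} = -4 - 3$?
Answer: $19600$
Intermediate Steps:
$n = -1$ ($n = -2 + 1 = -1$)
$L{\left(k,s \right)} = -7$ ($L{\left(k,s \right)} = -4 - 3 = -7$)
$\left(-133 + L{\left(-1,1 - n \right)}\right)^{2} = \left(-133 - 7\right)^{2} = \left(-140\right)^{2} = 19600$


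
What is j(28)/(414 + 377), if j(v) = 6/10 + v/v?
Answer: 8/3955 ≈ 0.0020228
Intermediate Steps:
j(v) = 8/5 (j(v) = 6*(⅒) + 1 = ⅗ + 1 = 8/5)
j(28)/(414 + 377) = 8/(5*(414 + 377)) = (8/5)/791 = (8/5)*(1/791) = 8/3955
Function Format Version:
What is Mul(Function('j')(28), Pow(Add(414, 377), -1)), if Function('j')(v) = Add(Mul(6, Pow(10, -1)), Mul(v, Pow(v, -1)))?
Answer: Rational(8, 3955) ≈ 0.0020228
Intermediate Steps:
Function('j')(v) = Rational(8, 5) (Function('j')(v) = Add(Mul(6, Rational(1, 10)), 1) = Add(Rational(3, 5), 1) = Rational(8, 5))
Mul(Function('j')(28), Pow(Add(414, 377), -1)) = Mul(Rational(8, 5), Pow(Add(414, 377), -1)) = Mul(Rational(8, 5), Pow(791, -1)) = Mul(Rational(8, 5), Rational(1, 791)) = Rational(8, 3955)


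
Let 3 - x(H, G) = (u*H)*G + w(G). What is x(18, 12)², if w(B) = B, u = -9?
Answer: 3744225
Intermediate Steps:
x(H, G) = 3 - G + 9*G*H (x(H, G) = 3 - ((-9*H)*G + G) = 3 - (-9*G*H + G) = 3 - (G - 9*G*H) = 3 + (-G + 9*G*H) = 3 - G + 9*G*H)
x(18, 12)² = (3 - 1*12 + 9*12*18)² = (3 - 12 + 1944)² = 1935² = 3744225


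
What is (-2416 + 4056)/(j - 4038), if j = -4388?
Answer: -820/4213 ≈ -0.19464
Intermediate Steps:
(-2416 + 4056)/(j - 4038) = (-2416 + 4056)/(-4388 - 4038) = 1640/(-8426) = 1640*(-1/8426) = -820/4213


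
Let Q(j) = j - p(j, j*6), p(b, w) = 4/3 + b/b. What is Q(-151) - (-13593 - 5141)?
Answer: 55742/3 ≈ 18581.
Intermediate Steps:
p(b, w) = 7/3 (p(b, w) = 4*(⅓) + 1 = 4/3 + 1 = 7/3)
Q(j) = -7/3 + j (Q(j) = j - 1*7/3 = j - 7/3 = -7/3 + j)
Q(-151) - (-13593 - 5141) = (-7/3 - 151) - (-13593 - 5141) = -460/3 - 1*(-18734) = -460/3 + 18734 = 55742/3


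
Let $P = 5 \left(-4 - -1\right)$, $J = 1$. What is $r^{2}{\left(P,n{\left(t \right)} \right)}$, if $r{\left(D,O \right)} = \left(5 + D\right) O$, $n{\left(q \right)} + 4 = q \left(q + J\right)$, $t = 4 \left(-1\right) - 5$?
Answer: $462400$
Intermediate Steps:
$t = -9$ ($t = -4 - 5 = -9$)
$n{\left(q \right)} = -4 + q \left(1 + q\right)$ ($n{\left(q \right)} = -4 + q \left(q + 1\right) = -4 + q \left(1 + q\right)$)
$P = -15$ ($P = 5 \left(-4 + 1\right) = 5 \left(-3\right) = -15$)
$r{\left(D,O \right)} = O \left(5 + D\right)$
$r^{2}{\left(P,n{\left(t \right)} \right)} = \left(\left(-4 - 9 + \left(-9\right)^{2}\right) \left(5 - 15\right)\right)^{2} = \left(\left(-4 - 9 + 81\right) \left(-10\right)\right)^{2} = \left(68 \left(-10\right)\right)^{2} = \left(-680\right)^{2} = 462400$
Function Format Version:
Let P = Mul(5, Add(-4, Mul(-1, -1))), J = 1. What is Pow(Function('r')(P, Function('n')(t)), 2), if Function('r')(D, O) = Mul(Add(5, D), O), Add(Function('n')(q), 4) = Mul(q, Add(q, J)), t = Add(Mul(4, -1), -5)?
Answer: 462400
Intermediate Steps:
t = -9 (t = Add(-4, -5) = -9)
Function('n')(q) = Add(-4, Mul(q, Add(1, q))) (Function('n')(q) = Add(-4, Mul(q, Add(q, 1))) = Add(-4, Mul(q, Add(1, q))))
P = -15 (P = Mul(5, Add(-4, 1)) = Mul(5, -3) = -15)
Function('r')(D, O) = Mul(O, Add(5, D))
Pow(Function('r')(P, Function('n')(t)), 2) = Pow(Mul(Add(-4, -9, Pow(-9, 2)), Add(5, -15)), 2) = Pow(Mul(Add(-4, -9, 81), -10), 2) = Pow(Mul(68, -10), 2) = Pow(-680, 2) = 462400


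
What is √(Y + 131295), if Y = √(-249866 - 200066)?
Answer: √(131295 + 2*I*√112483) ≈ 362.35 + 0.9256*I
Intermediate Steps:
Y = 2*I*√112483 (Y = √(-449932) = 2*I*√112483 ≈ 670.77*I)
√(Y + 131295) = √(2*I*√112483 + 131295) = √(131295 + 2*I*√112483)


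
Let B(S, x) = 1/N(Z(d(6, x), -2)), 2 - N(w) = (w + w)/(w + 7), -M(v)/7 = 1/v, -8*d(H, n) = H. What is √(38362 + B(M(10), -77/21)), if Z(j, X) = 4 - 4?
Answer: 15*√682/2 ≈ 195.86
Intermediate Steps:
d(H, n) = -H/8
M(v) = -7/v
Z(j, X) = 0
N(w) = 2 - 2*w/(7 + w) (N(w) = 2 - (w + w)/(w + 7) = 2 - 2*w/(7 + w))
B(S, x) = ½ (B(S, x) = 1/(14/(7 + 0)) = 1/(14/7) = 1/(14*(⅐)) = 1/2 = ½)
√(38362 + B(M(10), -77/21)) = √(38362 + ½) = √(76725/2) = 15*√682/2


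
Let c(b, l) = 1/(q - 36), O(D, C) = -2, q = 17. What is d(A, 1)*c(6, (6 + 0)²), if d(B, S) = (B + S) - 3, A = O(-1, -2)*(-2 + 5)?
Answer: 8/19 ≈ 0.42105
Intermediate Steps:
c(b, l) = -1/19 (c(b, l) = 1/(17 - 36) = 1/(-19) = -1/19)
A = -6 (A = -2*(-2 + 5) = -2*3 = -6)
d(B, S) = -3 + B + S
d(A, 1)*c(6, (6 + 0)²) = (-3 - 6 + 1)*(-1/19) = -8*(-1/19) = 8/19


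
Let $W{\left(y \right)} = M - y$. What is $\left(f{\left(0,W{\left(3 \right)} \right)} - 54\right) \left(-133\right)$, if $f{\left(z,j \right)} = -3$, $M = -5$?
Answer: $7581$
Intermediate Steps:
$W{\left(y \right)} = -5 - y$
$\left(f{\left(0,W{\left(3 \right)} \right)} - 54\right) \left(-133\right) = \left(-3 - 54\right) \left(-133\right) = \left(-57\right) \left(-133\right) = 7581$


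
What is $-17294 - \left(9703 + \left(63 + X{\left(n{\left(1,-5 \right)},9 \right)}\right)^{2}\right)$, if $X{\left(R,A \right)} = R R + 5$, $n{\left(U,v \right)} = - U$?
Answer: $-31758$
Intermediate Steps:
$X{\left(R,A \right)} = 5 + R^{2}$ ($X{\left(R,A \right)} = R^{2} + 5 = 5 + R^{2}$)
$-17294 - \left(9703 + \left(63 + X{\left(n{\left(1,-5 \right)},9 \right)}\right)^{2}\right) = -17294 - \left(9703 + \left(63 + \left(5 + \left(\left(-1\right) 1\right)^{2}\right)\right)^{2}\right) = -17294 - \left(9703 + \left(63 + \left(5 + \left(-1\right)^{2}\right)\right)^{2}\right) = -17294 - \left(9703 + \left(63 + \left(5 + 1\right)\right)^{2}\right) = -17294 - \left(9703 + \left(63 + 6\right)^{2}\right) = -17294 - 14464 = -31758$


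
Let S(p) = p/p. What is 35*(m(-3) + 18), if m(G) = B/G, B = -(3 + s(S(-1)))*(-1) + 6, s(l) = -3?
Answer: 560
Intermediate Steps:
S(p) = 1
B = 6 (B = -(3 - 3)*(-1) + 6 = -0*(-1) + 6 = -1*0 + 6 = 0 + 6 = 6)
m(G) = 6/G
35*(m(-3) + 18) = 35*(6/(-3) + 18) = 35*(6*(-⅓) + 18) = 35*(-2 + 18) = 35*16 = 560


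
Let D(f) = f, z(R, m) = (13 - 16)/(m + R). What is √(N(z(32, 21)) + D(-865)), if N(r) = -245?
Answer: I*√1110 ≈ 33.317*I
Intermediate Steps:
z(R, m) = -3/(R + m)
√(N(z(32, 21)) + D(-865)) = √(-245 - 865) = √(-1110) = I*√1110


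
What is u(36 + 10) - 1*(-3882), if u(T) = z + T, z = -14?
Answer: 3914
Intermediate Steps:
u(T) = -14 + T
u(36 + 10) - 1*(-3882) = (-14 + (36 + 10)) - 1*(-3882) = (-14 + 46) + 3882 = 32 + 3882 = 3914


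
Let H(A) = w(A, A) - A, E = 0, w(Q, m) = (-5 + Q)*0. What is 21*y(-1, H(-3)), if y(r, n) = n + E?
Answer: 63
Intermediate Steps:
w(Q, m) = 0
H(A) = -A (H(A) = 0 - A = -A)
y(r, n) = n (y(r, n) = n + 0 = n)
21*y(-1, H(-3)) = 21*(-1*(-3)) = 21*3 = 63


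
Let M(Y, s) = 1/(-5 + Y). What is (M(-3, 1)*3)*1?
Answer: -3/8 ≈ -0.37500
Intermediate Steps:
(M(-3, 1)*3)*1 = (3/(-5 - 3))*1 = (3/(-8))*1 = -⅛*3*1 = -3/8*1 = -3/8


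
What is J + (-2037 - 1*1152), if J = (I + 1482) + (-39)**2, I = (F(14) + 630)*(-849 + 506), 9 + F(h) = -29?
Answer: -203242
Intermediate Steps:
F(h) = -38 (F(h) = -9 - 29 = -38)
I = -203056 (I = (-38 + 630)*(-849 + 506) = 592*(-343) = -203056)
J = -200053 (J = (-203056 + 1482) + (-39)**2 = -201574 + 1521 = -200053)
J + (-2037 - 1*1152) = -200053 + (-2037 - 1*1152) = -200053 + (-2037 - 1152) = -200053 - 3189 = -203242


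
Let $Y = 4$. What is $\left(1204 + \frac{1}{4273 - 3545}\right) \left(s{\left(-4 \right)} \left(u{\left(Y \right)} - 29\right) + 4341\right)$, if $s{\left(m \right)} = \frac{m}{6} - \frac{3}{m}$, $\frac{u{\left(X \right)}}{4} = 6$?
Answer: $\frac{2174044411}{416} \approx 5.2261 \cdot 10^{6}$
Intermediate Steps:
$u{\left(X \right)} = 24$ ($u{\left(X \right)} = 4 \cdot 6 = 24$)
$s{\left(m \right)} = - \frac{3}{m} + \frac{m}{6}$ ($s{\left(m \right)} = m \frac{1}{6} - \frac{3}{m} = \frac{m}{6} - \frac{3}{m} = - \frac{3}{m} + \frac{m}{6}$)
$\left(1204 + \frac{1}{4273 - 3545}\right) \left(s{\left(-4 \right)} \left(u{\left(Y \right)} - 29\right) + 4341\right) = \left(1204 + \frac{1}{4273 - 3545}\right) \left(\left(- \frac{3}{-4} + \frac{1}{6} \left(-4\right)\right) \left(24 - 29\right) + 4341\right) = \left(1204 + \frac{1}{728}\right) \left(\left(\left(-3\right) \left(- \frac{1}{4}\right) - \frac{2}{3}\right) \left(-5\right) + 4341\right) = \left(1204 + \frac{1}{728}\right) \left(\left(\frac{3}{4} - \frac{2}{3}\right) \left(-5\right) + 4341\right) = \frac{876513 \left(\frac{1}{12} \left(-5\right) + 4341\right)}{728} = \frac{876513 \left(- \frac{5}{12} + 4341\right)}{728} = \frac{876513}{728} \cdot \frac{52087}{12} = \frac{2174044411}{416}$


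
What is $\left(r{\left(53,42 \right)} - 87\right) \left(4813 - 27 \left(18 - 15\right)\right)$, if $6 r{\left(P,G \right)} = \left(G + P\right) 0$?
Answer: $-411684$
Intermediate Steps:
$r{\left(P,G \right)} = 0$ ($r{\left(P,G \right)} = \frac{\left(G + P\right) 0}{6} = \frac{1}{6} \cdot 0 = 0$)
$\left(r{\left(53,42 \right)} - 87\right) \left(4813 - 27 \left(18 - 15\right)\right) = \left(0 - 87\right) \left(4813 - 27 \left(18 - 15\right)\right) = - 87 \left(4813 - 81\right) = \left(-87\right) 4732 = -411684$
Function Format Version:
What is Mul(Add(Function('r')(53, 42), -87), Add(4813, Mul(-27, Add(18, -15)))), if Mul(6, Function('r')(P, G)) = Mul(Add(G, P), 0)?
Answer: -411684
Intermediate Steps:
Function('r')(P, G) = 0 (Function('r')(P, G) = Mul(Rational(1, 6), Mul(Add(G, P), 0)) = Mul(Rational(1, 6), 0) = 0)
Mul(Add(Function('r')(53, 42), -87), Add(4813, Mul(-27, Add(18, -15)))) = Mul(Add(0, -87), Add(4813, Mul(-27, Add(18, -15)))) = Mul(-87, Add(4813, Mul(-27, 3))) = Mul(-87, Add(4813, -81)) = Mul(-87, 4732) = -411684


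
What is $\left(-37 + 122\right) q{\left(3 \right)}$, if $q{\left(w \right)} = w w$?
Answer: $765$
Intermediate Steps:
$q{\left(w \right)} = w^{2}$
$\left(-37 + 122\right) q{\left(3 \right)} = \left(-37 + 122\right) 3^{2} = 85 \cdot 9 = 765$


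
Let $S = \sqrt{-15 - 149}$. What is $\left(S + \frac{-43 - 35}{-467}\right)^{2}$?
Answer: $- \frac{35760512}{218089} + \frac{312 i \sqrt{41}}{467} \approx -163.97 + 4.2779 i$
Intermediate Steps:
$S = 2 i \sqrt{41}$ ($S = \sqrt{-164} = 2 i \sqrt{41} \approx 12.806 i$)
$\left(S + \frac{-43 - 35}{-467}\right)^{2} = \left(2 i \sqrt{41} + \frac{-43 - 35}{-467}\right)^{2} = \left(2 i \sqrt{41} + \left(-43 - 35\right) \left(- \frac{1}{467}\right)\right)^{2} = \left(2 i \sqrt{41} - - \frac{78}{467}\right)^{2} = \left(2 i \sqrt{41} + \frac{78}{467}\right)^{2} = \left(\frac{78}{467} + 2 i \sqrt{41}\right)^{2}$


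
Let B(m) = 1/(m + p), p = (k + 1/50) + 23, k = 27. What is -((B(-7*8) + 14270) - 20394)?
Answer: 1831126/299 ≈ 6124.2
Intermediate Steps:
p = 2501/50 (p = (27 + 1/50) + 23 = 1351/50 + 23 = 2501/50 ≈ 50.020)
B(m) = 1/(2501/50 + m) (B(m) = 1/(m + 2501/50) = 1/(2501/50 + m))
-((B(-7*8) + 14270) - 20394) = -((50/(2501 + 50*(-7*8)) + 14270) - 20394) = -((50/(2501 + 50*(-56)) + 14270) - 20394) = -((50/(2501 - 2800) + 14270) - 20394) = -((50/(-299) + 14270) - 20394) = -((50*(-1/299) + 14270) - 20394) = -((-50/299 + 14270) - 20394) = -(4266680/299 - 20394) = -1*(-1831126/299) = 1831126/299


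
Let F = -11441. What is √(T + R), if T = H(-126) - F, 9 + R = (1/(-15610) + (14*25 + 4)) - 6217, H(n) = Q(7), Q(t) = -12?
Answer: √1354085844090/15610 ≈ 74.545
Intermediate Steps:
H(n) = -12
R = -91661921/15610 (R = -9 + ((1/(-15610) + (14*25 + 4)) - 6217) = -9 + ((-1/15610 + (350 + 4)) - 6217) = -9 + ((-1/15610 + 354) - 6217) = -9 + (5525939/15610 - 6217) = -9 - 91521431/15610 = -91661921/15610 ≈ -5872.0)
T = 11429 (T = -12 - 1*(-11441) = -12 + 11441 = 11429)
√(T + R) = √(11429 - 91661921/15610) = √(86744769/15610) = √1354085844090/15610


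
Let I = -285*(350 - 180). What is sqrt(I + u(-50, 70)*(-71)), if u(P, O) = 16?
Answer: I*sqrt(49586) ≈ 222.68*I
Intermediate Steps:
I = -48450 (I = -285*170 = -48450)
sqrt(I + u(-50, 70)*(-71)) = sqrt(-48450 + 16*(-71)) = sqrt(-48450 - 1136) = sqrt(-49586) = I*sqrt(49586)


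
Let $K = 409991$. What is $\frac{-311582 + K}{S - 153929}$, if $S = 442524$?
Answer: $\frac{98409}{288595} \approx 0.34099$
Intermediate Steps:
$\frac{-311582 + K}{S - 153929} = \frac{-311582 + 409991}{442524 - 153929} = \frac{98409}{288595}$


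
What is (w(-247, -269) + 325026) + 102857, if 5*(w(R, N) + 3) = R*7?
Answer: 2137671/5 ≈ 4.2753e+5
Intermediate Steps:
w(R, N) = -3 + 7*R/5 (w(R, N) = -3 + (R*7)/5 = -3 + (7*R)/5 = -3 + 7*R/5)
(w(-247, -269) + 325026) + 102857 = ((-3 + (7/5)*(-247)) + 325026) + 102857 = ((-3 - 1729/5) + 325026) + 102857 = (-1744/5 + 325026) + 102857 = 1623386/5 + 102857 = 2137671/5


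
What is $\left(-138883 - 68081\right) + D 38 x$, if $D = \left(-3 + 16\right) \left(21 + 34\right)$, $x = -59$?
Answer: $-1809994$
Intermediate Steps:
$D = 715$ ($D = 13 \cdot 55 = 715$)
$\left(-138883 - 68081\right) + D 38 x = \left(-138883 - 68081\right) + 715 \cdot 38 \left(-59\right) = -206964 + 27170 \left(-59\right) = -206964 - 1603030 = -1809994$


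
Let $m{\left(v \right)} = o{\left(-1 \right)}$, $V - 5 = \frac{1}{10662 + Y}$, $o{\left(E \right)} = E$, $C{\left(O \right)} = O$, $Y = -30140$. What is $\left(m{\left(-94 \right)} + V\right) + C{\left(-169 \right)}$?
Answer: $- \frac{3213871}{19478} \approx -165.0$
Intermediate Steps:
$V = \frac{97389}{19478}$ ($V = 5 + \frac{1}{10662 - 30140} = 5 + \frac{1}{-19478} = 5 - \frac{1}{19478} = \frac{97389}{19478} \approx 4.9999$)
$m{\left(v \right)} = -1$
$\left(m{\left(-94 \right)} + V\right) + C{\left(-169 \right)} = \left(-1 + \frac{97389}{19478}\right) - 169 = \frac{77911}{19478} - 169 = - \frac{3213871}{19478}$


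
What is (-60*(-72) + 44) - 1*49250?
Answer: -44886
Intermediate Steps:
(-60*(-72) + 44) - 1*49250 = (4320 + 44) - 49250 = 4364 - 49250 = -44886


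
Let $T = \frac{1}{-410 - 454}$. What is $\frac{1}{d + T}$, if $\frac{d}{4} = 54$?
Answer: $\frac{864}{186623} \approx 0.0046297$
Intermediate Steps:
$d = 216$ ($d = 4 \cdot 54 = 216$)
$T = - \frac{1}{864}$ ($T = \frac{1}{-864} = - \frac{1}{864} \approx -0.0011574$)
$\frac{1}{d + T} = \frac{1}{216 - \frac{1}{864}} = \frac{1}{\frac{186623}{864}} = \frac{864}{186623}$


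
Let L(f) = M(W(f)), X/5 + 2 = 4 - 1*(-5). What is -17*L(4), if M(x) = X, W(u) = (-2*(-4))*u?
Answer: -595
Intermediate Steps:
X = 35 (X = -10 + 5*(4 - 1*(-5)) = -10 + 5*(4 + 5) = -10 + 5*9 = -10 + 45 = 35)
W(u) = 8*u
M(x) = 35
L(f) = 35
-17*L(4) = -17*35 = -595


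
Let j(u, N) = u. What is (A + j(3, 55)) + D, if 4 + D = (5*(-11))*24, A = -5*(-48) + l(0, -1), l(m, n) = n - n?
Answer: -1081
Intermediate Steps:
l(m, n) = 0
A = 240 (A = -5*(-48) + 0 = 240 + 0 = 240)
D = -1324 (D = -4 + (5*(-11))*24 = -4 - 55*24 = -4 - 1320 = -1324)
(A + j(3, 55)) + D = (240 + 3) - 1324 = 243 - 1324 = -1081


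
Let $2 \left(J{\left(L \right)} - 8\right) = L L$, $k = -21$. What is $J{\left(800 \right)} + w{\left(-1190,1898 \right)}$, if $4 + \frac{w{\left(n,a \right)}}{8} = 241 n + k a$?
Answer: $-2293208$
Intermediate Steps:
$J{\left(L \right)} = 8 + \frac{L^{2}}{2}$ ($J{\left(L \right)} = 8 + \frac{L L}{2} = 8 + \frac{L^{2}}{2}$)
$w{\left(n,a \right)} = -32 - 168 a + 1928 n$ ($w{\left(n,a \right)} = -32 + 8 \left(241 n - 21 a\right) = -32 + 8 \left(- 21 a + 241 n\right) = -32 - \left(- 1928 n + 168 a\right) = -32 - 168 a + 1928 n$)
$J{\left(800 \right)} + w{\left(-1190,1898 \right)} = \left(8 + \frac{800^{2}}{2}\right) - 2613216 = \left(8 + \frac{1}{2} \cdot 640000\right) - 2613216 = \left(8 + 320000\right) - 2613216 = 320008 - 2613216 = -2293208$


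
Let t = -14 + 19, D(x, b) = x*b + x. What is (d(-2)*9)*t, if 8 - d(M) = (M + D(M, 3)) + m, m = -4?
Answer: 990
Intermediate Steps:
D(x, b) = x + b*x (D(x, b) = b*x + x = x + b*x)
t = 5
d(M) = 12 - 5*M (d(M) = 8 - ((M + M*(1 + 3)) - 4) = 8 - ((M + M*4) - 4) = 8 - ((M + 4*M) - 4) = 8 - (5*M - 4) = 8 - (-4 + 5*M) = 8 + (4 - 5*M) = 12 - 5*M)
(d(-2)*9)*t = ((12 - 5*(-2))*9)*5 = ((12 + 10)*9)*5 = (22*9)*5 = 198*5 = 990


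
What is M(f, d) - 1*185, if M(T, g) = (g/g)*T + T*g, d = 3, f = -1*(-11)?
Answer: -141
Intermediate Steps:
f = 11
M(T, g) = T + T*g (M(T, g) = 1*T + T*g = T + T*g)
M(f, d) - 1*185 = 11*(1 + 3) - 1*185 = 11*4 - 185 = 44 - 185 = -141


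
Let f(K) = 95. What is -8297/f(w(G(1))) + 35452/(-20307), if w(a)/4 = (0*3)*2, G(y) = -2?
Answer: -171855119/1929165 ≈ -89.083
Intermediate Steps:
w(a) = 0 (w(a) = 4*((0*3)*2) = 4*(0*2) = 4*0 = 0)
-8297/f(w(G(1))) + 35452/(-20307) = -8297/95 + 35452/(-20307) = -8297*1/95 + 35452*(-1/20307) = -8297/95 - 35452/20307 = -171855119/1929165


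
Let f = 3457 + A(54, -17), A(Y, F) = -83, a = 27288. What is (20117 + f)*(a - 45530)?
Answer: -428522822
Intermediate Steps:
f = 3374 (f = 3457 - 83 = 3374)
(20117 + f)*(a - 45530) = (20117 + 3374)*(27288 - 45530) = 23491*(-18242) = -428522822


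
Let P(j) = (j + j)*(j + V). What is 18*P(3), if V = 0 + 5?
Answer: 864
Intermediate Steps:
V = 5
P(j) = 2*j*(5 + j) (P(j) = (j + j)*(j + 5) = (2*j)*(5 + j) = 2*j*(5 + j))
18*P(3) = 18*(2*3*(5 + 3)) = 18*(2*3*8) = 18*48 = 864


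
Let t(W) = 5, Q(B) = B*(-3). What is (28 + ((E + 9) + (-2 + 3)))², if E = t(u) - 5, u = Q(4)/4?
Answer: 1444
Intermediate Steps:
Q(B) = -3*B
u = -3 (u = -3*4/4 = -12*¼ = -3)
E = 0 (E = 5 - 5 = 0)
(28 + ((E + 9) + (-2 + 3)))² = (28 + ((0 + 9) + (-2 + 3)))² = (28 + (9 + 1))² = (28 + 10)² = 38² = 1444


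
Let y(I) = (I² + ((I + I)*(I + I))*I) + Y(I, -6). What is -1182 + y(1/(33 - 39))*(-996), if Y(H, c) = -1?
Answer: -1757/9 ≈ -195.22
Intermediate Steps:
y(I) = -1 + I² + 4*I³ (y(I) = (I² + ((I + I)*(I + I))*I) - 1 = (I² + ((2*I)*(2*I))*I) - 1 = (I² + (4*I²)*I) - 1 = (I² + 4*I³) - 1 = -1 + I² + 4*I³)
-1182 + y(1/(33 - 39))*(-996) = -1182 + (-1 + (1/(33 - 39))² + 4*(1/(33 - 39))³)*(-996) = -1182 + (-1 + (1/(-6))² + 4*(1/(-6))³)*(-996) = -1182 + (-1 + (-⅙)² + 4*(-⅙)³)*(-996) = -1182 + (-1 + 1/36 + 4*(-1/216))*(-996) = -1182 + (-1 + 1/36 - 1/54)*(-996) = -1182 - 107/108*(-996) = -1182 + 8881/9 = -1757/9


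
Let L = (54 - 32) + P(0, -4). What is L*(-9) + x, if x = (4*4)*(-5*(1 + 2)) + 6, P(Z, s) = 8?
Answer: -504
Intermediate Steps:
L = 30 (L = (54 - 32) + 8 = 22 + 8 = 30)
x = -234 (x = 16*(-5*3) + 6 = 16*(-15) + 6 = -240 + 6 = -234)
L*(-9) + x = 30*(-9) - 234 = -270 - 234 = -504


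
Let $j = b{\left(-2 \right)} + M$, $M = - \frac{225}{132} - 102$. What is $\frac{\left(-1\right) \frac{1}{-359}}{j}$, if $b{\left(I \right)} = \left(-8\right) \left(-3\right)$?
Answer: $- \frac{44}{1259013} \approx -3.4948 \cdot 10^{-5}$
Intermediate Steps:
$b{\left(I \right)} = 24$
$M = - \frac{4563}{44}$ ($M = \left(-225\right) \frac{1}{132} - 102 = - \frac{75}{44} - 102 = - \frac{4563}{44} \approx -103.7$)
$j = - \frac{3507}{44}$ ($j = 24 - \frac{4563}{44} = - \frac{3507}{44} \approx -79.705$)
$\frac{\left(-1\right) \frac{1}{-359}}{j} = \frac{\left(-1\right) \frac{1}{-359}}{- \frac{3507}{44}} = \left(-1\right) \left(- \frac{1}{359}\right) \left(- \frac{44}{3507}\right) = \frac{1}{359} \left(- \frac{44}{3507}\right) = - \frac{44}{1259013}$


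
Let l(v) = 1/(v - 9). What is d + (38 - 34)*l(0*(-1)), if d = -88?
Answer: -796/9 ≈ -88.444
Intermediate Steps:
l(v) = 1/(-9 + v)
d + (38 - 34)*l(0*(-1)) = -88 + (38 - 34)/(-9 + 0*(-1)) = -88 + 4/(-9 + 0) = -88 + 4/(-9) = -88 + 4*(-⅑) = -88 - 4/9 = -796/9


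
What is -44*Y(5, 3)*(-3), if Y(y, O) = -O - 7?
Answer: -1320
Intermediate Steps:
Y(y, O) = -7 - O
-44*Y(5, 3)*(-3) = -44*(-7 - 1*3)*(-3) = -44*(-7 - 3)*(-3) = -44*(-10)*(-3) = 440*(-3) = -1320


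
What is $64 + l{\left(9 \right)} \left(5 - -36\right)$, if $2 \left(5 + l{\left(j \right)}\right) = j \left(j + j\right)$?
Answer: $3180$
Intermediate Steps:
$l{\left(j \right)} = -5 + j^{2}$ ($l{\left(j \right)} = -5 + \frac{j \left(j + j\right)}{2} = -5 + \frac{j 2 j}{2} = -5 + \frac{2 j^{2}}{2} = -5 + j^{2}$)
$64 + l{\left(9 \right)} \left(5 - -36\right) = 64 + \left(-5 + 9^{2}\right) \left(5 - -36\right) = 64 + \left(-5 + 81\right) \left(5 + 36\right) = 64 + 76 \cdot 41 = 64 + 3116 = 3180$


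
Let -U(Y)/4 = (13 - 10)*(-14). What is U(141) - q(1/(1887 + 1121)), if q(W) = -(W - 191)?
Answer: -69183/3008 ≈ -23.000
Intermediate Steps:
q(W) = 191 - W (q(W) = -(-191 + W) = 191 - W)
U(Y) = 168 (U(Y) = -4*(13 - 10)*(-14) = -12*(-14) = -4*(-42) = 168)
U(141) - q(1/(1887 + 1121)) = 168 - (191 - 1/(1887 + 1121)) = 168 - (191 - 1/3008) = 168 - 1*574527/3008 = 168 - 574527/3008 = -69183/3008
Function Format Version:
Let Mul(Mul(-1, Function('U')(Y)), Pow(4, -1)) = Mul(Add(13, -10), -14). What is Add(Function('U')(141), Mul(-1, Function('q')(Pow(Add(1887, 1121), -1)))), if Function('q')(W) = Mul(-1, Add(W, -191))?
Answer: Rational(-69183, 3008) ≈ -23.000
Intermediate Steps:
Function('q')(W) = Add(191, Mul(-1, W)) (Function('q')(W) = Mul(-1, Add(-191, W)) = Add(191, Mul(-1, W)))
Function('U')(Y) = 168 (Function('U')(Y) = Mul(-4, Mul(Add(13, -10), -14)) = Mul(-4, Mul(3, -14)) = Mul(-4, -42) = 168)
Add(Function('U')(141), Mul(-1, Function('q')(Pow(Add(1887, 1121), -1)))) = Add(168, Mul(-1, Add(191, Mul(-1, Pow(Add(1887, 1121), -1))))) = Add(168, Mul(-1, Add(191, Mul(-1, Pow(3008, -1))))) = Add(168, Mul(-1, Add(191, Mul(-1, Rational(1, 3008))))) = Add(168, Mul(-1, Add(191, Rational(-1, 3008)))) = Add(168, Mul(-1, Rational(574527, 3008))) = Add(168, Rational(-574527, 3008)) = Rational(-69183, 3008)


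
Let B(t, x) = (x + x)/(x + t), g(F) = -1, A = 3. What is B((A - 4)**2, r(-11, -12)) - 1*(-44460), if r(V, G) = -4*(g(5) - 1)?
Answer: 400156/9 ≈ 44462.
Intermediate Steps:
r(V, G) = 8 (r(V, G) = -4*(-1 - 1) = -4*(-2) = 8)
B(t, x) = 2*x/(t + x) (B(t, x) = (2*x)/(t + x) = 2*x/(t + x))
B((A - 4)**2, r(-11, -12)) - 1*(-44460) = 2*8/((3 - 4)**2 + 8) - 1*(-44460) = 2*8/((-1)**2 + 8) + 44460 = 2*8/(1 + 8) + 44460 = 2*8/9 + 44460 = 2*8*(1/9) + 44460 = 16/9 + 44460 = 400156/9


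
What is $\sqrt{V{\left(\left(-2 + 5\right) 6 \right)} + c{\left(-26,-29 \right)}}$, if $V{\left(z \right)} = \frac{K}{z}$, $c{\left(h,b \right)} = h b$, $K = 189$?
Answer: $\frac{\sqrt{3058}}{2} \approx 27.65$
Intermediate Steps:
$c{\left(h,b \right)} = b h$
$V{\left(z \right)} = \frac{189}{z}$
$\sqrt{V{\left(\left(-2 + 5\right) 6 \right)} + c{\left(-26,-29 \right)}} = \sqrt{\frac{189}{\left(-2 + 5\right) 6} - -754} = \sqrt{\frac{189}{3 \cdot 6} + 754} = \sqrt{\frac{189}{18} + 754} = \sqrt{189 \cdot \frac{1}{18} + 754} = \sqrt{\frac{21}{2} + 754} = \sqrt{\frac{1529}{2}} = \frac{\sqrt{3058}}{2}$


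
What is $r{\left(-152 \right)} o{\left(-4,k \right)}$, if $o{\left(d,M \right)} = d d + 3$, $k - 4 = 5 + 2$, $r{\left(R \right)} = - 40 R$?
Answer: $115520$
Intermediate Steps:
$k = 11$ ($k = 4 + \left(5 + 2\right) = 4 + 7 = 11$)
$o{\left(d,M \right)} = 3 + d^{2}$ ($o{\left(d,M \right)} = d^{2} + 3 = 3 + d^{2}$)
$r{\left(-152 \right)} o{\left(-4,k \right)} = \left(-40\right) \left(-152\right) \left(3 + \left(-4\right)^{2}\right) = 6080 \left(3 + 16\right) = 6080 \cdot 19 = 115520$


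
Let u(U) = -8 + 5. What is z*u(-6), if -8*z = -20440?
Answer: -7665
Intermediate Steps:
z = 2555 (z = -1/8*(-20440) = 2555)
u(U) = -3
z*u(-6) = 2555*(-3) = -7665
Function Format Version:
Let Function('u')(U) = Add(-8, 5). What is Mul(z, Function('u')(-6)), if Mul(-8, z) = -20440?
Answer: -7665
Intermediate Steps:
z = 2555 (z = Mul(Rational(-1, 8), -20440) = 2555)
Function('u')(U) = -3
Mul(z, Function('u')(-6)) = Mul(2555, -3) = -7665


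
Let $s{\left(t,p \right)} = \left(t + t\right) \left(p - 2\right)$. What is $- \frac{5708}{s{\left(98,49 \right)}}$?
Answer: $- \frac{1427}{2303} \approx -0.61963$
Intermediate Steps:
$s{\left(t,p \right)} = 2 t \left(-2 + p\right)$
$- \frac{5708}{s{\left(98,49 \right)}} = - \frac{5708}{2 \cdot 98 \left(-2 + 49\right)} = - \frac{5708}{2 \cdot 98 \cdot 47} = - \frac{5708}{9212} = \left(-5708\right) \frac{1}{9212} = - \frac{1427}{2303}$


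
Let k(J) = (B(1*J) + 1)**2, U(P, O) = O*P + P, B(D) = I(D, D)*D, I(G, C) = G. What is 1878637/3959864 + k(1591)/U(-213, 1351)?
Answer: -18766558258659787/843451032 ≈ -2.2250e+7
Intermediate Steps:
B(D) = D**2 (B(D) = D*D = D**2)
U(P, O) = P + O*P
k(J) = (1 + J**2)**2 (k(J) = ((1*J)**2 + 1)**2 = (J**2 + 1)**2 = (1 + J**2)**2)
1878637/3959864 + k(1591)/U(-213, 1351) = 1878637/3959864 + (1 + 1591**2)**2/((-213*(1 + 1351))) = 1878637*(1/3959864) + (1 + 2531281)**2/((-213*1352)) = 1878637/3959864 + 2531282**2/(-287976) = 1878637/3959864 + 6407388563524*(-1/287976) = 1878637/3959864 - 9478385449/426 = -18766558258659787/843451032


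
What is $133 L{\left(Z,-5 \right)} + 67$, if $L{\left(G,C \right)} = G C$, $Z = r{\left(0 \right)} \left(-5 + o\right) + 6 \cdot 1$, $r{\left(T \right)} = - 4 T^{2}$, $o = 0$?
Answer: $-3923$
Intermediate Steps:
$Z = 6$ ($Z = - 4 \cdot 0^{2} \left(-5 + 0\right) + 6 \cdot 1 = \left(-4\right) 0 \left(-5\right) + 6 = 0 \left(-5\right) + 6 = 0 + 6 = 6$)
$L{\left(G,C \right)} = C G$
$133 L{\left(Z,-5 \right)} + 67 = 133 \left(\left(-5\right) 6\right) + 67 = 133 \left(-30\right) + 67 = -3990 + 67 = -3923$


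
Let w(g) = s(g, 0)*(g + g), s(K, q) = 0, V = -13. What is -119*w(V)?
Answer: 0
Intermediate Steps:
w(g) = 0 (w(g) = 0*(g + g) = 0*(2*g) = 0)
-119*w(V) = -119*0 = 0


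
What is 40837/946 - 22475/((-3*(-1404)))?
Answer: 75372047/1992276 ≈ 37.832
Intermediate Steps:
40837/946 - 22475/((-3*(-1404))) = 40837*(1/946) - 22475/4212 = 40837/946 - 22475*1/4212 = 40837/946 - 22475/4212 = 75372047/1992276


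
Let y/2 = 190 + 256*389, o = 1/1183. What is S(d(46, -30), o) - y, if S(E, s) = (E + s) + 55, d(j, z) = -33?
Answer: -236039257/1183 ≈ -1.9953e+5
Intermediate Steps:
o = 1/1183 ≈ 0.00084531
S(E, s) = 55 + E + s
y = 199548 (y = 2*(190 + 256*389) = 2*(190 + 99584) = 2*99774 = 199548)
S(d(46, -30), o) - y = (55 - 33 + 1/1183) - 1*199548 = 26027/1183 - 199548 = -236039257/1183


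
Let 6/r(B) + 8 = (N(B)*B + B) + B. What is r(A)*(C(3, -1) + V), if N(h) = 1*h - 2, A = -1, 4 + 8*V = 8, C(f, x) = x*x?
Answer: -9/7 ≈ -1.2857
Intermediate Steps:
C(f, x) = x**2
V = 1/2 (V = -1/2 + (1/8)*8 = -1/2 + 1 = 1/2 ≈ 0.50000)
N(h) = -2 + h (N(h) = h - 2 = -2 + h)
r(B) = 6/(-8 + 2*B + B*(-2 + B)) (r(B) = 6/(-8 + (((-2 + B)*B + B) + B)) = 6/(-8 + ((B*(-2 + B) + B) + B)) = 6/(-8 + ((B + B*(-2 + B)) + B)) = 6/(-8 + (2*B + B*(-2 + B))) = 6/(-8 + 2*B + B*(-2 + B)))
r(A)*(C(3, -1) + V) = (6/(-8 + (-1)**2))*((-1)**2 + 1/2) = (6/(-8 + 1))*(1 + 1/2) = (6/(-7))*(3/2) = (6*(-1/7))*(3/2) = -6/7*3/2 = -9/7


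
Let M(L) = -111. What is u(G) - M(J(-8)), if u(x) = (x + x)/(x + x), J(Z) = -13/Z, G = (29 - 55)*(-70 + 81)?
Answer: 112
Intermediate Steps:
G = -286 (G = -26*11 = -286)
u(x) = 1 (u(x) = (2*x)/((2*x)) = (2*x)*(1/(2*x)) = 1)
u(G) - M(J(-8)) = 1 - 1*(-111) = 1 + 111 = 112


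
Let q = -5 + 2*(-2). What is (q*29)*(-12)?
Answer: 3132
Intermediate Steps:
q = -9 (q = -5 - 4 = -9)
(q*29)*(-12) = -9*29*(-12) = -261*(-12) = 3132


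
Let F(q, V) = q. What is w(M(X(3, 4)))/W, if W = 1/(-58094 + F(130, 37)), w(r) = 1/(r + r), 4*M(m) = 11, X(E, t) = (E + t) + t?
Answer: -115928/11 ≈ -10539.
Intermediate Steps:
X(E, t) = E + 2*t
M(m) = 11/4 (M(m) = (¼)*11 = 11/4)
w(r) = 1/(2*r)
W = -1/57964 (W = 1/(-58094 + 130) = 1/(-57964) = -1/57964 ≈ -1.7252e-5)
w(M(X(3, 4)))/W = (1/(2*(11/4)))/(-1/57964) = ((½)*(4/11))*(-57964) = (2/11)*(-57964) = -115928/11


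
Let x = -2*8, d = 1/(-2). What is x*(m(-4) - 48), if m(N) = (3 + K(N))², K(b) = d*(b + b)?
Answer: -16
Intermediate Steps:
d = -½ (d = 1*(-½) = -½ ≈ -0.50000)
x = -16
K(b) = -b (K(b) = -(b + b)/2 = -b)
m(N) = (3 - N)²
x*(m(-4) - 48) = -16*((3 - 1*(-4))² - 48) = -16*((3 + 4)² - 48) = -16*(7² - 48) = -16*(49 - 48) = -16*1 = -16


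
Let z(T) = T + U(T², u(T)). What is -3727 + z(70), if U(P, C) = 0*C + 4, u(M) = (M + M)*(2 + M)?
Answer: -3653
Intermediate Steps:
u(M) = 2*M*(2 + M) (u(M) = (2*M)*(2 + M) = 2*M*(2 + M))
U(P, C) = 4 (U(P, C) = 0 + 4 = 4)
z(T) = 4 + T (z(T) = T + 4 = 4 + T)
-3727 + z(70) = -3727 + (4 + 70) = -3727 + 74 = -3653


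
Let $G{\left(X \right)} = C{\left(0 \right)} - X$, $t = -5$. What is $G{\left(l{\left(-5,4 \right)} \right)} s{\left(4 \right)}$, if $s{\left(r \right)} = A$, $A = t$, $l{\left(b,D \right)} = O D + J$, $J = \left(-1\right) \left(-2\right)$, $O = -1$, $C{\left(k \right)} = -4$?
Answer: $10$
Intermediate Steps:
$J = 2$
$l{\left(b,D \right)} = 2 - D$ ($l{\left(b,D \right)} = - D + 2 = 2 - D$)
$A = -5$
$s{\left(r \right)} = -5$
$G{\left(X \right)} = -4 - X$
$G{\left(l{\left(-5,4 \right)} \right)} s{\left(4 \right)} = \left(-4 - \left(2 - 4\right)\right) \left(-5\right) = \left(-4 - -2\right) \left(-5\right) = \left(-4 + 2\right) \left(-5\right) = \left(-2\right) \left(-5\right) = 10$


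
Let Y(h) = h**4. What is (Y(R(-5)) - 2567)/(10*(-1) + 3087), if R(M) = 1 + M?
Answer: -2311/3077 ≈ -0.75106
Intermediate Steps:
(Y(R(-5)) - 2567)/(10*(-1) + 3087) = ((1 - 5)**4 - 2567)/(10*(-1) + 3087) = ((-4)**4 - 2567)/(-10 + 3087) = (256 - 2567)/3077 = -2311*1/3077 = -2311/3077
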